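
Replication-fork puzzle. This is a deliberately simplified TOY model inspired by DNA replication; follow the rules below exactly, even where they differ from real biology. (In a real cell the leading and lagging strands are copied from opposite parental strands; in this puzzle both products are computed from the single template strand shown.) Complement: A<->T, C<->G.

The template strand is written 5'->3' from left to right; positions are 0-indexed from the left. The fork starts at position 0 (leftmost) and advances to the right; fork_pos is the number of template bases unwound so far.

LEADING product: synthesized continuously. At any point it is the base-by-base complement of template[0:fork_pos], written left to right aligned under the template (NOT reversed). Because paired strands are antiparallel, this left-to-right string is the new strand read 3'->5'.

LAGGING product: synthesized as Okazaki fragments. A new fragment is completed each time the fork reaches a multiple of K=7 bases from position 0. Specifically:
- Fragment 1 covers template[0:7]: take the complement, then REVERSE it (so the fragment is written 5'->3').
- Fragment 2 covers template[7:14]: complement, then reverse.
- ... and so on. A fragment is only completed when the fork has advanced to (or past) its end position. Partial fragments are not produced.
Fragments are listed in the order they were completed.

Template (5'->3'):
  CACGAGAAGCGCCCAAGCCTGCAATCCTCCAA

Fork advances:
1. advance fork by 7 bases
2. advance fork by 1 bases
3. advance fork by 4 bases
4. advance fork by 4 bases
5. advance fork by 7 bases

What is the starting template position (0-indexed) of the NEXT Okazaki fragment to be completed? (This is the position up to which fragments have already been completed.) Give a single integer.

Step 1: advance 7 -> fork_pos = 0 + 7 = 7. Reached multiple(s) of 7: 7 -> fragment 1 completed (1 total).
Step 2: advance 1 -> fork_pos = 7 + 1 = 8. Next multiple of 7 is 14 (not reached); still 1 fragment(s).
Step 3: advance 4 -> fork_pos = 8 + 4 = 12. Next multiple of 7 is 14 (not reached); still 1 fragment(s).
Step 4: advance 4 -> fork_pos = 12 + 4 = 16. Reached multiple(s) of 7: 14 -> fragment 2 completed (2 total).
Step 5: advance 7 -> fork_pos = 16 + 7 = 23. Reached multiple(s) of 7: 21 -> fragment 3 completed (3 total).
3 fragment(s) completed, covering template[0:21] (3 x 7 = 21). The next fragment, fragment 4, covers template[21:28], so it starts at position 21.

Answer: 21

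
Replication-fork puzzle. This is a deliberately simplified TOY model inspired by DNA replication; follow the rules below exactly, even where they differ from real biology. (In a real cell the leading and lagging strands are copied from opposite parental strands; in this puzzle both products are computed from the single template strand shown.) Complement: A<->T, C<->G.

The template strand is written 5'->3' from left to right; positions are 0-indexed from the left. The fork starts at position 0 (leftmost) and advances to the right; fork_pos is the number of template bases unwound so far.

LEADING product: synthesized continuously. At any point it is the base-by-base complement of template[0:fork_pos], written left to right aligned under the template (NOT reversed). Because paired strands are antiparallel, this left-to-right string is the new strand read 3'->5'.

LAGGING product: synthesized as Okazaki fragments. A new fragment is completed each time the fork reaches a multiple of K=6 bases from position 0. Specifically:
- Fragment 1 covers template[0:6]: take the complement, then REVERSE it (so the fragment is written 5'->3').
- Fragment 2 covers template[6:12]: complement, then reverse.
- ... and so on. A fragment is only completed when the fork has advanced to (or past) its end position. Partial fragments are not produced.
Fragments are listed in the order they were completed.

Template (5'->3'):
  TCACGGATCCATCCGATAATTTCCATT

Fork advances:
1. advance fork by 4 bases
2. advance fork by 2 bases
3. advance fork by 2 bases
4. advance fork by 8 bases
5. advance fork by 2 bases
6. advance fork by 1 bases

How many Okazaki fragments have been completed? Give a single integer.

Answer: 3

Derivation:
Step 1: advance 4 -> fork_pos = 0 + 4 = 4. Next multiple of 6 is 6 (not reached); still 0 fragment(s).
Step 2: advance 2 -> fork_pos = 4 + 2 = 6. Reached multiple(s) of 6: 6 -> fragment 1 completed (1 total).
Step 3: advance 2 -> fork_pos = 6 + 2 = 8. Next multiple of 6 is 12 (not reached); still 1 fragment(s).
Step 4: advance 8 -> fork_pos = 8 + 8 = 16. Reached multiple(s) of 6: 12 -> fragment 2 completed (2 total).
Step 5: advance 2 -> fork_pos = 16 + 2 = 18. Reached multiple(s) of 6: 18 -> fragment 3 completed (3 total).
Step 6: advance 1 -> fork_pos = 18 + 1 = 19. Next multiple of 6 is 24 (not reached); still 3 fragment(s).
Check: final fork_pos = 19; the multiples of 6 that are <= 19 are 6..18 -> 19 // 6 = 3 completed fragment(s).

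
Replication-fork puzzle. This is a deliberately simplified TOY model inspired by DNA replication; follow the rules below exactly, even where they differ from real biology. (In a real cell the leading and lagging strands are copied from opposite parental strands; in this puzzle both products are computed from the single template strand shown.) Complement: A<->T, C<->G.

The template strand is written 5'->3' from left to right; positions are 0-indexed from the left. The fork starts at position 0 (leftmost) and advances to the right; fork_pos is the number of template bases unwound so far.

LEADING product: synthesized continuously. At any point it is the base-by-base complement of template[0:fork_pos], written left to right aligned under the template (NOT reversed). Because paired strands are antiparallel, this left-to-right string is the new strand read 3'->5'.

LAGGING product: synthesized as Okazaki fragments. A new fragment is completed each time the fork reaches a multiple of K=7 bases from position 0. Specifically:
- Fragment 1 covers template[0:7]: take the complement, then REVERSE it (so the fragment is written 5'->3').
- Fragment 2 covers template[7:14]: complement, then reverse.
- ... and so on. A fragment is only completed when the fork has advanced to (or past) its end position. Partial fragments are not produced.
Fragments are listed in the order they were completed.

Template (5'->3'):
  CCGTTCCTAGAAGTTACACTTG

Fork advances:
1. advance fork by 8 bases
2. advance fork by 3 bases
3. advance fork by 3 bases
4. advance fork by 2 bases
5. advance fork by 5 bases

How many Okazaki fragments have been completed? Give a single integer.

Step 1: advance 8 -> fork_pos = 0 + 8 = 8. Reached multiple(s) of 7: 7 -> fragment 1 completed (1 total).
Step 2: advance 3 -> fork_pos = 8 + 3 = 11. Next multiple of 7 is 14 (not reached); still 1 fragment(s).
Step 3: advance 3 -> fork_pos = 11 + 3 = 14. Reached multiple(s) of 7: 14 -> fragment 2 completed (2 total).
Step 4: advance 2 -> fork_pos = 14 + 2 = 16. Next multiple of 7 is 21 (not reached); still 2 fragment(s).
Step 5: advance 5 -> fork_pos = 16 + 5 = 21. Reached multiple(s) of 7: 21 -> fragment 3 completed (3 total).
Check: final fork_pos = 21; the multiples of 7 that are <= 21 are 7..21 -> 21 // 7 = 3 completed fragment(s).

Answer: 3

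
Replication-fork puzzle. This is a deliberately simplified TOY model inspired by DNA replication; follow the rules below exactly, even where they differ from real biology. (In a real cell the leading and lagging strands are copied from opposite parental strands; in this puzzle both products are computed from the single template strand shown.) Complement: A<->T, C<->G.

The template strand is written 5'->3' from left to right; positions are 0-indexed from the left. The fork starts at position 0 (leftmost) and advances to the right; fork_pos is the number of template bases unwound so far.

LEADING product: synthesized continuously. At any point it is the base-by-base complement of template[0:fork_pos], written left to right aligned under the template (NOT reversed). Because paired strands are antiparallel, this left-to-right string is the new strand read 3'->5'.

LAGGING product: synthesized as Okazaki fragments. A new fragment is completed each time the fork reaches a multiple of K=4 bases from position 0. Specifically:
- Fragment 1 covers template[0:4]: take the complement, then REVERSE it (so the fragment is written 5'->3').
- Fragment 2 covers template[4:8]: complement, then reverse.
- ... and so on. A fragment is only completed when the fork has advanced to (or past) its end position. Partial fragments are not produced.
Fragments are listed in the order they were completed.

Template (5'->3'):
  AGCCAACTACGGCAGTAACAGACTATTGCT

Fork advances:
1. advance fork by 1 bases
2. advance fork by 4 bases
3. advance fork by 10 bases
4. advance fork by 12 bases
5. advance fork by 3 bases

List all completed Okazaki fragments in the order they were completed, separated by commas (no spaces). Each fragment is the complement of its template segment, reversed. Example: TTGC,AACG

Answer: GGCT,AGTT,CCGT,ACTG,TGTT,AGTC,CAAT

Derivation:
Step 1: advance 1 -> fork_pos = 0 + 1 = 1. Next multiple of 4 is 4 (not reached); still 0 fragment(s).
Step 2: advance 4 -> fork_pos = 1 + 4 = 5. Reached multiple(s) of 4: 4 -> fragment 1 completed (1 total).
Step 3: advance 10 -> fork_pos = 5 + 10 = 15. Reached multiple(s) of 4: 8, 12 -> fragments 2-3 completed (3 total).
Step 4: advance 12 -> fork_pos = 15 + 12 = 27. Reached multiple(s) of 4: 16, 20, 24 -> fragments 4-6 completed (6 total).
Step 5: advance 3 -> fork_pos = 27 + 3 = 30. Reached multiple(s) of 4: 28 -> fragment 7 completed (7 total).
Final fork_pos = 30, so 7 fragment(s) are complete. Build each: template segment -> complement -> reverse.
Fragment 1: template[0:4] = AGCC -> complement TCGG -> reversed GGCT
Fragment 2: template[4:8] = AACT -> complement TTGA -> reversed AGTT
Fragment 3: template[8:12] = ACGG -> complement TGCC -> reversed CCGT
Fragment 4: template[12:16] = CAGT -> complement GTCA -> reversed ACTG
Fragment 5: template[16:20] = AACA -> complement TTGT -> reversed TGTT
Fragment 6: template[20:24] = GACT -> complement CTGA -> reversed AGTC
Fragment 7: template[24:28] = ATTG -> complement TAAC -> reversed CAAT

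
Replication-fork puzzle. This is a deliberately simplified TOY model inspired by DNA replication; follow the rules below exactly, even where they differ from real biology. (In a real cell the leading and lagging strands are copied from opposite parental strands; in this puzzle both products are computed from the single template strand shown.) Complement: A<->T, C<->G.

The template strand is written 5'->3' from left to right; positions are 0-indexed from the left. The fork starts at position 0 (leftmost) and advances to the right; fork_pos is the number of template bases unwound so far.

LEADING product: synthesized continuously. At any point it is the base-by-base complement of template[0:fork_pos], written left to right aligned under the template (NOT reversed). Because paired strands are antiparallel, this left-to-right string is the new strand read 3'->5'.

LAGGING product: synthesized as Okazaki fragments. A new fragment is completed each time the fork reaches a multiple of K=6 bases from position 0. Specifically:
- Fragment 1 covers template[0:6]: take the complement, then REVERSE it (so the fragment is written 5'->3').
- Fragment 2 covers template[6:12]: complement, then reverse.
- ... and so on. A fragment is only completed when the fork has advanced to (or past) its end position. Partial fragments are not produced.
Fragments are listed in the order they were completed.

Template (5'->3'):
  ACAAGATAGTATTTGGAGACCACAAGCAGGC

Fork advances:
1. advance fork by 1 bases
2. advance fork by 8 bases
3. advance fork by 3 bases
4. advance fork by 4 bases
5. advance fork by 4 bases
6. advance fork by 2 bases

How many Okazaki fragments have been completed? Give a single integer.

Step 1: advance 1 -> fork_pos = 0 + 1 = 1. Next multiple of 6 is 6 (not reached); still 0 fragment(s).
Step 2: advance 8 -> fork_pos = 1 + 8 = 9. Reached multiple(s) of 6: 6 -> fragment 1 completed (1 total).
Step 3: advance 3 -> fork_pos = 9 + 3 = 12. Reached multiple(s) of 6: 12 -> fragment 2 completed (2 total).
Step 4: advance 4 -> fork_pos = 12 + 4 = 16. Next multiple of 6 is 18 (not reached); still 2 fragment(s).
Step 5: advance 4 -> fork_pos = 16 + 4 = 20. Reached multiple(s) of 6: 18 -> fragment 3 completed (3 total).
Step 6: advance 2 -> fork_pos = 20 + 2 = 22. Next multiple of 6 is 24 (not reached); still 3 fragment(s).
Check: final fork_pos = 22; the multiples of 6 that are <= 22 are 6..18 -> 22 // 6 = 3 completed fragment(s).

Answer: 3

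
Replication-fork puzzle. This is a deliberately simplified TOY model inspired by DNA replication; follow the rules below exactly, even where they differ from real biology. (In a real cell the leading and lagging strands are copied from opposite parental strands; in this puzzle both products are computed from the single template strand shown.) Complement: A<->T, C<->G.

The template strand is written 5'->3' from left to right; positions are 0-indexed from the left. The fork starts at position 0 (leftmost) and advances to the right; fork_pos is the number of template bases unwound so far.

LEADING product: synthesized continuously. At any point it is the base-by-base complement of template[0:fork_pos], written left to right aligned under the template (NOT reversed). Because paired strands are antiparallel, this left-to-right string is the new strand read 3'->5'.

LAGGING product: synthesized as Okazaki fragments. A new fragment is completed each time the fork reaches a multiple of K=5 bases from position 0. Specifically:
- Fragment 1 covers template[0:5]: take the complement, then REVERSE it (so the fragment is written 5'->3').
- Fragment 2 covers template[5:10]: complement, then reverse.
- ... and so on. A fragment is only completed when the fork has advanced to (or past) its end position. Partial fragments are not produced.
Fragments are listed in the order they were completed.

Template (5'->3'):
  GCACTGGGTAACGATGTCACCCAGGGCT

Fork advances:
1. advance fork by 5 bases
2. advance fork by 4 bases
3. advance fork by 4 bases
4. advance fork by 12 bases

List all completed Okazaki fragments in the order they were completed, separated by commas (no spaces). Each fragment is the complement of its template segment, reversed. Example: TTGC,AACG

Step 1: advance 5 -> fork_pos = 0 + 5 = 5. Reached multiple(s) of 5: 5 -> fragment 1 completed (1 total).
Step 2: advance 4 -> fork_pos = 5 + 4 = 9. Next multiple of 5 is 10 (not reached); still 1 fragment(s).
Step 3: advance 4 -> fork_pos = 9 + 4 = 13. Reached multiple(s) of 5: 10 -> fragment 2 completed (2 total).
Step 4: advance 12 -> fork_pos = 13 + 12 = 25. Reached multiple(s) of 5: 15, 20, 25 -> fragments 3-5 completed (5 total).
Final fork_pos = 25, so 5 fragment(s) are complete. Build each: template segment -> complement -> reverse.
Fragment 1: template[0:5] = GCACT -> complement CGTGA -> reversed AGTGC
Fragment 2: template[5:10] = GGGTA -> complement CCCAT -> reversed TACCC
Fragment 3: template[10:15] = ACGAT -> complement TGCTA -> reversed ATCGT
Fragment 4: template[15:20] = GTCAC -> complement CAGTG -> reversed GTGAC
Fragment 5: template[20:25] = CCAGG -> complement GGTCC -> reversed CCTGG

Answer: AGTGC,TACCC,ATCGT,GTGAC,CCTGG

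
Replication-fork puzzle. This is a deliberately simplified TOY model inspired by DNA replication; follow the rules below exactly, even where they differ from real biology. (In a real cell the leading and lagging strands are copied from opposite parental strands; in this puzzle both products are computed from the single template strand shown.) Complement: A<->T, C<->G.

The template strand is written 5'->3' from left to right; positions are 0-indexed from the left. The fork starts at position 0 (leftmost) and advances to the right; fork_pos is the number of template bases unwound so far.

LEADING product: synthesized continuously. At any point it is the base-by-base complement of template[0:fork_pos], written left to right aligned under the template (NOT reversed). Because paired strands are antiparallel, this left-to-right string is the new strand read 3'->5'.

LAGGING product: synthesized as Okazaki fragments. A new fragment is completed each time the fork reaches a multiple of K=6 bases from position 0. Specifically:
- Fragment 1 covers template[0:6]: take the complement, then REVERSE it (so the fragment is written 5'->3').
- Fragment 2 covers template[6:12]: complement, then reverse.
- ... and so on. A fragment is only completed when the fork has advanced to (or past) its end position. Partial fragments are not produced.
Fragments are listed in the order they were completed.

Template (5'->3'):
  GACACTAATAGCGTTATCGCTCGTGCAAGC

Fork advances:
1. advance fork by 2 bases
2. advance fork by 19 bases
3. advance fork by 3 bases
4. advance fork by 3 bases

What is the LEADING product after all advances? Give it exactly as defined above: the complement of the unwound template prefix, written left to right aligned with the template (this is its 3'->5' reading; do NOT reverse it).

Answer: CTGTGATTATCGCAATAGCGAGCACGT

Derivation:
Step 1: advance 2 -> fork_pos = 0 + 2 = 2.
Step 2: advance 19 -> fork_pos = 2 + 19 = 21.
Step 3: advance 3 -> fork_pos = 21 + 3 = 24.
Step 4: advance 3 -> fork_pos = 24 + 3 = 27.
Unwound prefix: template[0:27] = GACACTAATAGCGTTATCGCTCGTGCA
Complement it base by base (A<->T, C<->G), keeping left-to-right order:
  [0:5] GACAC -> CTGTG
  [5:10] TAATA -> ATTAT
  [10:15] GCGTT -> CGCAA
  [15:20] ATCGC -> TAGCG
  [20:25] TCGTG -> AGCAC
  [25:27] CA -> GT
Concatenate: CTGTGATTATCGCAATAGCGAGCACGT (length 27; written aligned with the template, i.e. 3'->5').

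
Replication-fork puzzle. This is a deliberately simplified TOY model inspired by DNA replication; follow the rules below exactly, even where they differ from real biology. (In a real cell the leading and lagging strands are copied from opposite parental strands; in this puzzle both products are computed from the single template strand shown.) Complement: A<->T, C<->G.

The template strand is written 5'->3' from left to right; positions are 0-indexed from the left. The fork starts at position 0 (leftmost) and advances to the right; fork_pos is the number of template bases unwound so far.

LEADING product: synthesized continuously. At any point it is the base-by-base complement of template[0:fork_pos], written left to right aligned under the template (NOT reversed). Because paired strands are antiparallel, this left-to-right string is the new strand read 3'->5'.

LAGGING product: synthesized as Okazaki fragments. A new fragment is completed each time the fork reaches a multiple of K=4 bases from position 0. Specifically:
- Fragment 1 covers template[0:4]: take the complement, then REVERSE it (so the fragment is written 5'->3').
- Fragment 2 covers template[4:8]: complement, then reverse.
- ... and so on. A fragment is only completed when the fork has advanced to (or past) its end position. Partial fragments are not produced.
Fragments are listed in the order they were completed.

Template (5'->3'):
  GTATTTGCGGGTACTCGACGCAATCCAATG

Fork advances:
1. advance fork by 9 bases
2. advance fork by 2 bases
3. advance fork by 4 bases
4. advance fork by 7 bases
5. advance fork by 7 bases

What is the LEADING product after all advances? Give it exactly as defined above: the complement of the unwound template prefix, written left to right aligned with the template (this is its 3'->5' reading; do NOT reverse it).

Answer: CATAAACGCCCATGAGCTGCGTTAGGTTA

Derivation:
Step 1: advance 9 -> fork_pos = 0 + 9 = 9.
Step 2: advance 2 -> fork_pos = 9 + 2 = 11.
Step 3: advance 4 -> fork_pos = 11 + 4 = 15.
Step 4: advance 7 -> fork_pos = 15 + 7 = 22.
Step 5: advance 7 -> fork_pos = 22 + 7 = 29.
Unwound prefix: template[0:29] = GTATTTGCGGGTACTCGACGCAATCCAAT
Complement it base by base (A<->T, C<->G), keeping left-to-right order:
  [0:5] GTATT -> CATAA
  [5:10] TGCGG -> ACGCC
  [10:15] GTACT -> CATGA
  [15:20] CGACG -> GCTGC
  [20:25] CAATC -> GTTAG
  [25:29] CAAT -> GTTA
Concatenate: CATAAACGCCCATGAGCTGCGTTAGGTTA (length 29; written aligned with the template, i.e. 3'->5').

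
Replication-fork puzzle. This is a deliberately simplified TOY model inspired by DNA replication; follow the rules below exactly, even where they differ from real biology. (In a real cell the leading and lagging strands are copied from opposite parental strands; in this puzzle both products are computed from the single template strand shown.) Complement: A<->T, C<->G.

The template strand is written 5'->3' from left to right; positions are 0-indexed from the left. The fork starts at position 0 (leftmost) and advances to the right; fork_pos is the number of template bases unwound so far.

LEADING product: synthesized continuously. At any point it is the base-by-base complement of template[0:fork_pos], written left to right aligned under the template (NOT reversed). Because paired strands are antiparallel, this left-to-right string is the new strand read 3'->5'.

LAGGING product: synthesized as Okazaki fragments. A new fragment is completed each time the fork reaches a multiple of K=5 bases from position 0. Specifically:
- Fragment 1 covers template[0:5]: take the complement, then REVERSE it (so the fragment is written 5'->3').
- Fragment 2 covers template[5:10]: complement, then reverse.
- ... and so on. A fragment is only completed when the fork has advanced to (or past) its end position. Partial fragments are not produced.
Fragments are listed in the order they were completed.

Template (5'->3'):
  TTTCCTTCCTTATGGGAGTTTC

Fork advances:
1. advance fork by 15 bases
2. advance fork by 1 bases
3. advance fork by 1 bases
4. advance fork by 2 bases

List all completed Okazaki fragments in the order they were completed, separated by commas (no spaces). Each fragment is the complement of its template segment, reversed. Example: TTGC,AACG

Answer: GGAAA,AGGAA,CCATA

Derivation:
Step 1: advance 15 -> fork_pos = 0 + 15 = 15. Reached multiple(s) of 5: 5, 10, 15 -> fragments 1-3 completed (3 total).
Step 2: advance 1 -> fork_pos = 15 + 1 = 16. Next multiple of 5 is 20 (not reached); still 3 fragment(s).
Step 3: advance 1 -> fork_pos = 16 + 1 = 17. Next multiple of 5 is 20 (not reached); still 3 fragment(s).
Step 4: advance 2 -> fork_pos = 17 + 2 = 19. Next multiple of 5 is 20 (not reached); still 3 fragment(s).
Final fork_pos = 19, so 3 fragment(s) are complete. Build each: template segment -> complement -> reverse.
Fragment 1: template[0:5] = TTTCC -> complement AAAGG -> reversed GGAAA
Fragment 2: template[5:10] = TTCCT -> complement AAGGA -> reversed AGGAA
Fragment 3: template[10:15] = TATGG -> complement ATACC -> reversed CCATA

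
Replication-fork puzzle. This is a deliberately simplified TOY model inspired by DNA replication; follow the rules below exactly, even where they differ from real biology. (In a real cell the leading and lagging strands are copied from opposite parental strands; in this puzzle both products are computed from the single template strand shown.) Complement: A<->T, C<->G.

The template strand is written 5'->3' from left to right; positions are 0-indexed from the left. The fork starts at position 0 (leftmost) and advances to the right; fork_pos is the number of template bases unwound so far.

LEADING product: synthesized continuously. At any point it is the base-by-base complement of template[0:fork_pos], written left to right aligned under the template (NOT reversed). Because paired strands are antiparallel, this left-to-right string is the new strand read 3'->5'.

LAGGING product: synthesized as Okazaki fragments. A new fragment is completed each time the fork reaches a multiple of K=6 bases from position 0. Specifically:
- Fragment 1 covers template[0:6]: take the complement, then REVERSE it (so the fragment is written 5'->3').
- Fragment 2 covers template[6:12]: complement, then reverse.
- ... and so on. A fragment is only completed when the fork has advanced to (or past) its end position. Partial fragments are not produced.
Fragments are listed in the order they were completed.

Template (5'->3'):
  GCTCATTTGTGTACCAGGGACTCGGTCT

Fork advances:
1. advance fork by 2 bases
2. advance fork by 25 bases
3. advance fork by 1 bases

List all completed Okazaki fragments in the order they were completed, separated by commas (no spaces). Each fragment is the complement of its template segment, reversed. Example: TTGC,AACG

Step 1: advance 2 -> fork_pos = 0 + 2 = 2. Next multiple of 6 is 6 (not reached); still 0 fragment(s).
Step 2: advance 25 -> fork_pos = 2 + 25 = 27. Reached multiple(s) of 6: 6, 12, 18, 24 -> fragments 1-4 completed (4 total).
Step 3: advance 1 -> fork_pos = 27 + 1 = 28. Next multiple of 6 is 30 (not reached); still 4 fragment(s).
Final fork_pos = 28, so 4 fragment(s) are complete. Build each: template segment -> complement -> reverse.
Fragment 1: template[0:6] = GCTCAT -> complement CGAGTA -> reversed ATGAGC
Fragment 2: template[6:12] = TTGTGT -> complement AACACA -> reversed ACACAA
Fragment 3: template[12:18] = ACCAGG -> complement TGGTCC -> reversed CCTGGT
Fragment 4: template[18:24] = GACTCG -> complement CTGAGC -> reversed CGAGTC

Answer: ATGAGC,ACACAA,CCTGGT,CGAGTC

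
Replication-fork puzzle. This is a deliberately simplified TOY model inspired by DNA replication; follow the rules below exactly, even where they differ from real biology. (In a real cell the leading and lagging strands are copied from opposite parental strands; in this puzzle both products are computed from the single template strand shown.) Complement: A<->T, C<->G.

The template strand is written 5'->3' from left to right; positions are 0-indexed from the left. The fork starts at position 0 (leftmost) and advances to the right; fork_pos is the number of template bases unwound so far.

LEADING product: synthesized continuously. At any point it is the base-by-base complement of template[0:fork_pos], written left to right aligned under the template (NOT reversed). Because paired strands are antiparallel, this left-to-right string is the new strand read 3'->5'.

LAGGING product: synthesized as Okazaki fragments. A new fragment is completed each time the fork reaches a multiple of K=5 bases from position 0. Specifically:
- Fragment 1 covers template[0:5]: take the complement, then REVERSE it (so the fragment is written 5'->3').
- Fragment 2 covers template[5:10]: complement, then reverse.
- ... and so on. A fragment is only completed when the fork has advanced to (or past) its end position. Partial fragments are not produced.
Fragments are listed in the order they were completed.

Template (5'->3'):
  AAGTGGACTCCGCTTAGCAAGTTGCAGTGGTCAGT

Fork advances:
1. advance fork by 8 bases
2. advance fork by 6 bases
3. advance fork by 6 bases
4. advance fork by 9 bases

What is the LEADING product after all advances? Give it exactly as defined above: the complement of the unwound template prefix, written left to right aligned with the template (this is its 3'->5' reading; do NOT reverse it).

Step 1: advance 8 -> fork_pos = 0 + 8 = 8.
Step 2: advance 6 -> fork_pos = 8 + 6 = 14.
Step 3: advance 6 -> fork_pos = 14 + 6 = 20.
Step 4: advance 9 -> fork_pos = 20 + 9 = 29.
Unwound prefix: template[0:29] = AAGTGGACTCCGCTTAGCAAGTTGCAGTG
Complement it base by base (A<->T, C<->G), keeping left-to-right order:
  [0:5] AAGTG -> TTCAC
  [5:10] GACTC -> CTGAG
  [10:15] CGCTT -> GCGAA
  [15:20] AGCAA -> TCGTT
  [20:25] GTTGC -> CAACG
  [25:29] AGTG -> TCAC
Concatenate: TTCACCTGAGGCGAATCGTTCAACGTCAC (length 29; written aligned with the template, i.e. 3'->5').

Answer: TTCACCTGAGGCGAATCGTTCAACGTCAC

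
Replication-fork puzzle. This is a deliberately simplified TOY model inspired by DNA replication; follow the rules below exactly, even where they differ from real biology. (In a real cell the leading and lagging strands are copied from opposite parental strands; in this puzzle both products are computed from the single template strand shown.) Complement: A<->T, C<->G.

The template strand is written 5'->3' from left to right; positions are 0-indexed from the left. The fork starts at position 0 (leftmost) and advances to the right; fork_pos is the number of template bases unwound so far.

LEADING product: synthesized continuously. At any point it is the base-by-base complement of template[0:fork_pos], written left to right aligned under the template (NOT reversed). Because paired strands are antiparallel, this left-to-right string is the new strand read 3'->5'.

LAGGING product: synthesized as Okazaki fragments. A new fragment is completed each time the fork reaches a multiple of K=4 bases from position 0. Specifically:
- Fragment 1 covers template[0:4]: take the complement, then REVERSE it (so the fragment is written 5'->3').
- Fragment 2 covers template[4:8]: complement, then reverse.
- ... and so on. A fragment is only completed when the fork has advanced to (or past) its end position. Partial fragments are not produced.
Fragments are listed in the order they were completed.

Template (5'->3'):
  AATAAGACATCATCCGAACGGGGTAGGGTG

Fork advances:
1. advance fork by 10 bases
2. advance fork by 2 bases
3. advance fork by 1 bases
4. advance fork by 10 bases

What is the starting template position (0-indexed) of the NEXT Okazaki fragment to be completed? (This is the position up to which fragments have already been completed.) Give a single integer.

Step 1: advance 10 -> fork_pos = 0 + 10 = 10. Reached multiple(s) of 4: 4, 8 -> fragments 1-2 completed (2 total).
Step 2: advance 2 -> fork_pos = 10 + 2 = 12. Reached multiple(s) of 4: 12 -> fragment 3 completed (3 total).
Step 3: advance 1 -> fork_pos = 12 + 1 = 13. Next multiple of 4 is 16 (not reached); still 3 fragment(s).
Step 4: advance 10 -> fork_pos = 13 + 10 = 23. Reached multiple(s) of 4: 16, 20 -> fragments 4-5 completed (5 total).
5 fragment(s) completed, covering template[0:20] (5 x 4 = 20). The next fragment, fragment 6, covers template[20:24], so it starts at position 20.

Answer: 20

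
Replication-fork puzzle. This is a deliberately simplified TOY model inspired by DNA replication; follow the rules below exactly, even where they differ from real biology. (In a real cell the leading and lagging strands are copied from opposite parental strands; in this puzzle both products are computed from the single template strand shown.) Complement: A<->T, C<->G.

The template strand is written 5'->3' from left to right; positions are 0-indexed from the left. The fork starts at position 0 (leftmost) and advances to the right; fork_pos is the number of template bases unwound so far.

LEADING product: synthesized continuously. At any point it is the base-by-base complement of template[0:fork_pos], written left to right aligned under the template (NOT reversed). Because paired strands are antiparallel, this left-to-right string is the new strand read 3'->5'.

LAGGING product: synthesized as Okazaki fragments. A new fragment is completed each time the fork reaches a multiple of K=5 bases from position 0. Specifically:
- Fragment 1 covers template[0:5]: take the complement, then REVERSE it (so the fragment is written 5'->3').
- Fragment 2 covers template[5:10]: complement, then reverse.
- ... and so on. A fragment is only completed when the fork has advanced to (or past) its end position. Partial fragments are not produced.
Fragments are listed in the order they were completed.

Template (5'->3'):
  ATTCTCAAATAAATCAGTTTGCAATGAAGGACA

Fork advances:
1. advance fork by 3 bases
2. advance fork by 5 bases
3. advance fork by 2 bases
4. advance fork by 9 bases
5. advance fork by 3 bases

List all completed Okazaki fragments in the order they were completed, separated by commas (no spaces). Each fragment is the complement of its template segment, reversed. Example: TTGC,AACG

Answer: AGAAT,ATTTG,GATTT,AAACT

Derivation:
Step 1: advance 3 -> fork_pos = 0 + 3 = 3. Next multiple of 5 is 5 (not reached); still 0 fragment(s).
Step 2: advance 5 -> fork_pos = 3 + 5 = 8. Reached multiple(s) of 5: 5 -> fragment 1 completed (1 total).
Step 3: advance 2 -> fork_pos = 8 + 2 = 10. Reached multiple(s) of 5: 10 -> fragment 2 completed (2 total).
Step 4: advance 9 -> fork_pos = 10 + 9 = 19. Reached multiple(s) of 5: 15 -> fragment 3 completed (3 total).
Step 5: advance 3 -> fork_pos = 19 + 3 = 22. Reached multiple(s) of 5: 20 -> fragment 4 completed (4 total).
Final fork_pos = 22, so 4 fragment(s) are complete. Build each: template segment -> complement -> reverse.
Fragment 1: template[0:5] = ATTCT -> complement TAAGA -> reversed AGAAT
Fragment 2: template[5:10] = CAAAT -> complement GTTTA -> reversed ATTTG
Fragment 3: template[10:15] = AAATC -> complement TTTAG -> reversed GATTT
Fragment 4: template[15:20] = AGTTT -> complement TCAAA -> reversed AAACT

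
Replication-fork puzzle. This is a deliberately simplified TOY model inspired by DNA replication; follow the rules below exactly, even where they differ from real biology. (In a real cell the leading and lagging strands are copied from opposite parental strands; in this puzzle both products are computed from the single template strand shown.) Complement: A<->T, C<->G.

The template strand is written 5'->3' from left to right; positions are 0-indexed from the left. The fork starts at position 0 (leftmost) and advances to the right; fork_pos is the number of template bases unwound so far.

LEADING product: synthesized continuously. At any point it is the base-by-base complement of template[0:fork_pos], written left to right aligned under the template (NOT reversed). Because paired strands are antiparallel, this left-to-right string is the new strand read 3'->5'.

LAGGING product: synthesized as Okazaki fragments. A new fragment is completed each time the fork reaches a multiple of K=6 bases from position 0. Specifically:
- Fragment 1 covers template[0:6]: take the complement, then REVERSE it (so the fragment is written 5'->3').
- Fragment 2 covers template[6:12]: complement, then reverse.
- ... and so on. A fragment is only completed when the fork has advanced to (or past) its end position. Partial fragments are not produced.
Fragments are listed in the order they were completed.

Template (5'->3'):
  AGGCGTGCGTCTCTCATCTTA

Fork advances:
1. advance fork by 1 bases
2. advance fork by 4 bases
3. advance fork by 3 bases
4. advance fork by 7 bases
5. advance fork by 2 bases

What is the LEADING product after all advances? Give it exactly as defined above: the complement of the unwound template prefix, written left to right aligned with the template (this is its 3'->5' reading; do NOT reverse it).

Step 1: advance 1 -> fork_pos = 0 + 1 = 1.
Step 2: advance 4 -> fork_pos = 1 + 4 = 5.
Step 3: advance 3 -> fork_pos = 5 + 3 = 8.
Step 4: advance 7 -> fork_pos = 8 + 7 = 15.
Step 5: advance 2 -> fork_pos = 15 + 2 = 17.
Unwound prefix: template[0:17] = AGGCGTGCGTCTCTCAT
Complement it base by base (A<->T, C<->G), keeping left-to-right order:
  [0:5] AGGCG -> TCCGC
  [5:10] TGCGT -> ACGCA
  [10:15] CTCTC -> GAGAG
  [15:17] AT -> TA
Concatenate: TCCGCACGCAGAGAGTA (length 17; written aligned with the template, i.e. 3'->5').

Answer: TCCGCACGCAGAGAGTA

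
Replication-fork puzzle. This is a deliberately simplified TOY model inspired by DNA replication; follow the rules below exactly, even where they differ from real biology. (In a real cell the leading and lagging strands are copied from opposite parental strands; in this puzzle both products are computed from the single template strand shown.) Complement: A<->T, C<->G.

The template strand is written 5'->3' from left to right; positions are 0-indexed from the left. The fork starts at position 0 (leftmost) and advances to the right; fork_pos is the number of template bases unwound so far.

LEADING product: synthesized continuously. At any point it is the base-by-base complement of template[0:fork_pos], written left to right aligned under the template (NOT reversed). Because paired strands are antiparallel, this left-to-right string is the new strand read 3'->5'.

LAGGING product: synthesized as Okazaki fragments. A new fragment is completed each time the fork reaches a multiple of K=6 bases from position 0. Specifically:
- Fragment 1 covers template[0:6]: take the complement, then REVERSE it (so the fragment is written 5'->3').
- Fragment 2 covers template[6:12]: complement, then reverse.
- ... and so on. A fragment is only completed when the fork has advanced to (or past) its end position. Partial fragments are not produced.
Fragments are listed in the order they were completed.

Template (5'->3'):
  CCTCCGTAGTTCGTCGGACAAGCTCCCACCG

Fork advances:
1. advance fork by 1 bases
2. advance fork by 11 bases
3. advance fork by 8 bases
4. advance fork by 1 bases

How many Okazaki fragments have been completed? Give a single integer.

Answer: 3

Derivation:
Step 1: advance 1 -> fork_pos = 0 + 1 = 1. Next multiple of 6 is 6 (not reached); still 0 fragment(s).
Step 2: advance 11 -> fork_pos = 1 + 11 = 12. Reached multiple(s) of 6: 6, 12 -> fragments 1-2 completed (2 total).
Step 3: advance 8 -> fork_pos = 12 + 8 = 20. Reached multiple(s) of 6: 18 -> fragment 3 completed (3 total).
Step 4: advance 1 -> fork_pos = 20 + 1 = 21. Next multiple of 6 is 24 (not reached); still 3 fragment(s).
Check: final fork_pos = 21; the multiples of 6 that are <= 21 are 6..18 -> 21 // 6 = 3 completed fragment(s).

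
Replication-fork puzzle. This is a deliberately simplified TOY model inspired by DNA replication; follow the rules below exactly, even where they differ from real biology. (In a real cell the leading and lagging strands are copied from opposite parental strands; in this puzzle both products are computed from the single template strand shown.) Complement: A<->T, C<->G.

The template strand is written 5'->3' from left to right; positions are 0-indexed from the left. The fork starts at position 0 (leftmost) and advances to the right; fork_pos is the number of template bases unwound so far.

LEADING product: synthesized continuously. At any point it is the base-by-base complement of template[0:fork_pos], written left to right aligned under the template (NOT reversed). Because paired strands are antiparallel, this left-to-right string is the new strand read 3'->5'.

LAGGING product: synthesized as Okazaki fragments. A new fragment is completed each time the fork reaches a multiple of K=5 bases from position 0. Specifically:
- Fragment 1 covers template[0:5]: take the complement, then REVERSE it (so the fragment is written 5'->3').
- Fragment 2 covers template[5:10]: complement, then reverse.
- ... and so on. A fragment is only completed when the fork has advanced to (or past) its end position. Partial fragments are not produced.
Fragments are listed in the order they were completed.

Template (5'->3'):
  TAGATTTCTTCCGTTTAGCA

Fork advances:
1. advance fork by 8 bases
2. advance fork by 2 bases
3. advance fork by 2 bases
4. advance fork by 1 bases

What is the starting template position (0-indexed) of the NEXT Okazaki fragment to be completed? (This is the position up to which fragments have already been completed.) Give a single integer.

Step 1: advance 8 -> fork_pos = 0 + 8 = 8. Reached multiple(s) of 5: 5 -> fragment 1 completed (1 total).
Step 2: advance 2 -> fork_pos = 8 + 2 = 10. Reached multiple(s) of 5: 10 -> fragment 2 completed (2 total).
Step 3: advance 2 -> fork_pos = 10 + 2 = 12. Next multiple of 5 is 15 (not reached); still 2 fragment(s).
Step 4: advance 1 -> fork_pos = 12 + 1 = 13. Next multiple of 5 is 15 (not reached); still 2 fragment(s).
2 fragment(s) completed, covering template[0:10] (2 x 5 = 10). The next fragment, fragment 3, covers template[10:15], so it starts at position 10.

Answer: 10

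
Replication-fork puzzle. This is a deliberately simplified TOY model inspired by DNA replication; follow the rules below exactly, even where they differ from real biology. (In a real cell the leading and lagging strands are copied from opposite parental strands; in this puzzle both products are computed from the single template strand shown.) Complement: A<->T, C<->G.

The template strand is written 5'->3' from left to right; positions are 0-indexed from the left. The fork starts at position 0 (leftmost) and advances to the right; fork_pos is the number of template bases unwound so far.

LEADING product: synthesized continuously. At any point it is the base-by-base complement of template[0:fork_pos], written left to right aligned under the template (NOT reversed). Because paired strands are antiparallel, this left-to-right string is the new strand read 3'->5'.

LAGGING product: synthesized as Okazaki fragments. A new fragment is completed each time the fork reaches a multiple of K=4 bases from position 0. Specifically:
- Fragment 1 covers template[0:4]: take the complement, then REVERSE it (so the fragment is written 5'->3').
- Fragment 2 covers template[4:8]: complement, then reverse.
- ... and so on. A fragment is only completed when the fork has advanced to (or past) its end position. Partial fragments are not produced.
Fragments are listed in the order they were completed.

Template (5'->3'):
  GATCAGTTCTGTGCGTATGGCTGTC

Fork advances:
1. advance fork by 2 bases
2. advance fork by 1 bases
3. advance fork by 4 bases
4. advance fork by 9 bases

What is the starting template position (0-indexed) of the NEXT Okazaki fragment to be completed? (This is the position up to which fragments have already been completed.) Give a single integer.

Step 1: advance 2 -> fork_pos = 0 + 2 = 2. Next multiple of 4 is 4 (not reached); still 0 fragment(s).
Step 2: advance 1 -> fork_pos = 2 + 1 = 3. Next multiple of 4 is 4 (not reached); still 0 fragment(s).
Step 3: advance 4 -> fork_pos = 3 + 4 = 7. Reached multiple(s) of 4: 4 -> fragment 1 completed (1 total).
Step 4: advance 9 -> fork_pos = 7 + 9 = 16. Reached multiple(s) of 4: 8, 12, 16 -> fragments 2-4 completed (4 total).
4 fragment(s) completed, covering template[0:16] (4 x 4 = 16). The next fragment, fragment 5, covers template[16:20], so it starts at position 16.

Answer: 16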